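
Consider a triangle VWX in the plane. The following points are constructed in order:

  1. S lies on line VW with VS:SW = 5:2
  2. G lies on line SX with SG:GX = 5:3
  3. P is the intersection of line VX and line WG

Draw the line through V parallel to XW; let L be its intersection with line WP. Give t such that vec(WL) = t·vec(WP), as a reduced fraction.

Assign V = (0, 0), W = (1, 0), X = (0, 1) — the answer is frame-independent, so this choice is without loss of generality.
1. S lies on line VW with VS:SW = 5:2 ⇒ S = (5/7, 0)
2. G lies on line SX with SG:GX = 5:3 ⇒ G = (15/56, 5/8)
3. P is the intersection of line VX and line WG ⇒ P = (0, 35/41)
through V parallel to XW: direction (1, -1); meets WP at L = (-35/6, 35/6)
L = W + t·(P−W) with t = 41/6

t = 41/6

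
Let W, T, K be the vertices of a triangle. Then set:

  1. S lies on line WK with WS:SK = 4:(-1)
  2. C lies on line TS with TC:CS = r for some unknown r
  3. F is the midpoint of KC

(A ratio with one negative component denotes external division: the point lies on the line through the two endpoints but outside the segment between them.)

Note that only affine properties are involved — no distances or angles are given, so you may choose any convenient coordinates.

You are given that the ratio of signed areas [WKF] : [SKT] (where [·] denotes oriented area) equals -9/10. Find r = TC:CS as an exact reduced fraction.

Work in coordinates with W = (0, 0), T = (1, 0), K = (0, 1).
1. S lies on line WK with WS:SK = 4:(-1) ⇒ S = (0, 4/3)
2. With TC:CS = r, write λ = r/(r+1) so C = T + λ·(S−T); C is affine-linear in λ
3. F is the midpoint of KC ⇒ F is an affine combination of earlier points and hence also affine-linear in λ
Every point depending on C is an affine combination of C and λ-independent points, so each such coordinate is linear in λ; the λ² term in each signed area is a multiple of (S−T)×(S−T) = 0, so 2·[WKF] and 2·[SKT] are each linear in λ. Evaluating at λ=0 and λ=1:
  2·[WKF] = 1/2·λ − 1/2,   2·[SKT] = 1/3
So [WKF]:[SKT] = (1/2·λ − 1/2) / (1/3). Setting this equal to -9/10:
  1/2·λ − 1/2 = -9/10·(1/3)  ⇒  λ = 2/5
Then r = λ/(1−λ) = (2/5)/(3/5) = 2/3. Check: with r = 2/3, C = (3/5, 8/15) and [WKF]:[SKT] = -9/10 as required.

r = 2/3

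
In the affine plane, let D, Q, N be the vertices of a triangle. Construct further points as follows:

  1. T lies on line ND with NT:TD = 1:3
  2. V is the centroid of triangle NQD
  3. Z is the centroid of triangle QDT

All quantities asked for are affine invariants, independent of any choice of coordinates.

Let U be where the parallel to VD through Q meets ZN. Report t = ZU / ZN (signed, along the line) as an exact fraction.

t = -11/13

Set D = (0, 0), Q = (1, 0), N = (0, 1); any affine frame gives the same invariant.
1. T lies on line ND with NT:TD = 1:3 ⇒ T = (0, 3/4)
2. V is the centroid of triangle NQD ⇒ V = (1/3, 1/3)
3. Z is the centroid of triangle QDT ⇒ Z = (1/3, 1/4)
through Q parallel to VD: direction (-1/3, -1/3); meets ZN at U = (8/13, -5/13)
U = Z + t·(N−Z) with t = -11/13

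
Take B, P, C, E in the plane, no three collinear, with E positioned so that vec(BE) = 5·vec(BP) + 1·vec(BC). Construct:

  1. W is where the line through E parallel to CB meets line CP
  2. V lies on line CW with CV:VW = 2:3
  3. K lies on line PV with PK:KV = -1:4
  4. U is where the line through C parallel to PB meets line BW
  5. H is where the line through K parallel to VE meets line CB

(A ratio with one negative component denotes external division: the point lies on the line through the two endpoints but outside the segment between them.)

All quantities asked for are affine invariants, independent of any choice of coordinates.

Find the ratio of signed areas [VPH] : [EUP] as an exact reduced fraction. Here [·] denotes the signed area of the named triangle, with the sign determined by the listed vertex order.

Assign B = (0, 0), P = (1, 0), C = (0, 1), E = (5, 1) — the answer is frame-independent, so this choice is without loss of generality.
1. W is where the line through E parallel to CB meets line CP ⇒ W = (5, -4)
2. V lies on line CW with CV:VW = 2:3 ⇒ V = (2, -1)
3. K lies on line PV with PK:KV = -1:4 ⇒ K = (2/3, 1/3)
4. U is where the line through C parallel to PB meets line BW ⇒ U = (-5/4, 1)
5. H is where the line through K parallel to VE meets line CB ⇒ H = (0, -1/9)
2·[VPH] = 10/9, 2·[EUP] = 25/4
[VPH]:[EUP] = 10/9:25/4 = 8/45

[VPH]:[EUP] = 8/45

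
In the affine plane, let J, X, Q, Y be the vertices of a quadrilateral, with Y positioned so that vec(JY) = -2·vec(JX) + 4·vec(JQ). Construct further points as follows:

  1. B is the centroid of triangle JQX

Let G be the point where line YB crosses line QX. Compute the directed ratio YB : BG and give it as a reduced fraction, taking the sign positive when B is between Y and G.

Work in coordinates with J = (0, 0), X = (1, 0), Q = (0, 1), Y = (-2, 4).
1. B is the centroid of triangle JQX ⇒ B = (1/3, 1/3)
line YB meets QX at G = (-1/4, 5/4)
B = Y + t·(G−Y) with t = 4/3, so YB:BG = 4/3:-1/3

YB:BG = -4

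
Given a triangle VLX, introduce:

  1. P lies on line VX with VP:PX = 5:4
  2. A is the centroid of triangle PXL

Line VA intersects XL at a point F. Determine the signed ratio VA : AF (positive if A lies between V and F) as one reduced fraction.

Set V = (0, 0), L = (1, 0), X = (0, 1); any affine frame gives the same invariant.
1. P lies on line VX with VP:PX = 5:4 ⇒ P = (0, 5/9)
2. A is the centroid of triangle PXL ⇒ A = (1/3, 14/27)
line VA meets XL at F = (9/23, 14/23)
A = V + t·(F−V) with t = 23/27, so VA:AF = 23/27:4/27

VA:AF = 23/4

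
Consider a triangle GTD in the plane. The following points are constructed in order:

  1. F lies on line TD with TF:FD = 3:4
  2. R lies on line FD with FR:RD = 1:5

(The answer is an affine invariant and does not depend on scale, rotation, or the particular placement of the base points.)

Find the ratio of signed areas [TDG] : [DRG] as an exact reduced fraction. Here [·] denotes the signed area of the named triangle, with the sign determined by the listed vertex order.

Work in coordinates with G = (0, 0), T = (1, 0), D = (0, 1).
1. F lies on line TD with TF:FD = 3:4 ⇒ F = (4/7, 3/7)
2. R lies on line FD with FR:RD = 1:5 ⇒ R = (10/21, 11/21)
2·[TDG] = 1, 2·[DRG] = -10/21
[TDG]:[DRG] = 1:-10/21 = -21/10

[TDG]:[DRG] = -21/10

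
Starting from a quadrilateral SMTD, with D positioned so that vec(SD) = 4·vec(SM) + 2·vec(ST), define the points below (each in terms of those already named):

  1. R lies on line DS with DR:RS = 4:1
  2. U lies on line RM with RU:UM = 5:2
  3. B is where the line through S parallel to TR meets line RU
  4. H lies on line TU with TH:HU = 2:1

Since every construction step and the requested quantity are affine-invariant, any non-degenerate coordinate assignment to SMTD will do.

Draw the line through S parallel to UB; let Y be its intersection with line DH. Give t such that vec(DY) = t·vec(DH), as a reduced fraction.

t = 6/5

Set S = (0, 0), M = (1, 0), T = (0, 1), D = (4, 2); any affine frame gives the same invariant.
1. R lies on line DS with DR:RS = 4:1 ⇒ R = (4/5, 2/5)
2. U lies on line RM with RU:UM = 5:2 ⇒ U = (33/35, 4/35)
3. B is where the line through S parallel to TR meets line RU ⇒ B = (8/5, -6/5)
4. H lies on line TU with TH:HU = 2:1 ⇒ H = (22/35, 43/105)
through S parallel to UB: direction (23/35, -46/35); meets DH at Y = (-8/175, 16/175)
Y = D + t·(H−D) with t = 6/5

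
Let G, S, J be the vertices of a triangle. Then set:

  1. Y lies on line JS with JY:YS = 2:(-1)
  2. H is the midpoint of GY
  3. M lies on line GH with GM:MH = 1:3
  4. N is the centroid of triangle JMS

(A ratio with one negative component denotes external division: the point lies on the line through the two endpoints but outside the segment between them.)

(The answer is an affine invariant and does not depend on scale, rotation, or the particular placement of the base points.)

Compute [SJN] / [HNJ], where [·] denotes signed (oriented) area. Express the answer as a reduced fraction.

Choose coordinates G = (0, 0), S = (1, 0), J = (0, 1).
1. Y lies on line JS with JY:YS = 2:(-1) ⇒ Y = (2, -1)
2. H is the midpoint of GY ⇒ H = (1, -1/2)
3. M lies on line GH with GM:MH = 1:3 ⇒ M = (1/4, -1/8)
4. N is the centroid of triangle JMS ⇒ N = (5/12, 7/24)
2·[SJN] = 7/24, 2·[HNJ] = -1/12
[SJN]:[HNJ] = 7/24:-1/12 = -7/2

[SJN]:[HNJ] = -7/2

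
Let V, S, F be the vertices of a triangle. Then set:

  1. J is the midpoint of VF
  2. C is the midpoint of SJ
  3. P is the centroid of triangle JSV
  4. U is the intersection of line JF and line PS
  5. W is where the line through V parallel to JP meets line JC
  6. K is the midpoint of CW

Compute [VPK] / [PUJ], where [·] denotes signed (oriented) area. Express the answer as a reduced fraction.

Set V = (0, 0), S = (1, 0), F = (0, 1); any affine frame gives the same invariant.
1. J is the midpoint of VF ⇒ J = (0, 1/2)
2. C is the midpoint of SJ ⇒ C = (1/2, 1/4)
3. P is the centroid of triangle JSV ⇒ P = (1/3, 1/6)
4. U is the intersection of line JF and line PS ⇒ U = (0, 1/4)
5. W is where the line through V parallel to JP meets line JC ⇒ W = (-1, 1)
6. K is the midpoint of CW ⇒ K = (-1/4, 5/8)
2·[VPK] = 1/4, 2·[PUJ] = -1/12
[VPK]:[PUJ] = 1/4:-1/12 = -3

[VPK]:[PUJ] = -3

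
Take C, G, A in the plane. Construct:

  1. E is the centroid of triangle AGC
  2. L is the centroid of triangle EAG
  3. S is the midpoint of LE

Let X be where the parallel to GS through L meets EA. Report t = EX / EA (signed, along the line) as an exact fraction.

t = 2/5

Assign C = (0, 0), G = (1, 0), A = (0, 1) — the answer is frame-independent, so this choice is without loss of generality.
1. E is the centroid of triangle AGC ⇒ E = (1/3, 1/3)
2. L is the centroid of triangle EAG ⇒ L = (4/9, 4/9)
3. S is the midpoint of LE ⇒ S = (7/18, 7/18)
through L parallel to GS: direction (-11/18, 7/18); meets EA at X = (1/5, 3/5)
X = E + t·(A−E) with t = 2/5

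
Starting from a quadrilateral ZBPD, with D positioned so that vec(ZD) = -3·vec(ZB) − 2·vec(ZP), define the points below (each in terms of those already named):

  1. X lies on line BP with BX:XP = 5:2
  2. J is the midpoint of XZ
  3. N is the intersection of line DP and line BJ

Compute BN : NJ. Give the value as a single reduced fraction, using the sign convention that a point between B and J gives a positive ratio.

BN:NJ = -28/11

Work in coordinates with Z = (0, 0), B = (1, 0), P = (0, 1), D = (-3, -2).
1. X lies on line BP with BX:XP = 5:2 ⇒ X = (2/7, 5/7)
2. J is the midpoint of XZ ⇒ J = (1/7, 5/14)
3. N is the intersection of line DP and line BJ ⇒ N = (-7/17, 10/17)
N = B + t·(J−B) with t = 28/17, so BN:NJ = t:(1−t) = 28/17:-11/17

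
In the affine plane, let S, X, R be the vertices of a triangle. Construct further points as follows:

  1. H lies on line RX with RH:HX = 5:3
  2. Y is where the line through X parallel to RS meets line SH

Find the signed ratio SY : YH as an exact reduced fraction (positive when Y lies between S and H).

SY:YH = -8/3

Assign S = (0, 0), X = (1, 0), R = (0, 1) — the answer is frame-independent, so this choice is without loss of generality.
1. H lies on line RX with RH:HX = 5:3 ⇒ H = (5/8, 3/8)
2. Y is where the line through X parallel to RS meets line SH ⇒ Y = (1, 3/5)
Y = S + t·(H−S) with t = 8/5, so SY:YH = t:(1−t) = 8/5:-3/5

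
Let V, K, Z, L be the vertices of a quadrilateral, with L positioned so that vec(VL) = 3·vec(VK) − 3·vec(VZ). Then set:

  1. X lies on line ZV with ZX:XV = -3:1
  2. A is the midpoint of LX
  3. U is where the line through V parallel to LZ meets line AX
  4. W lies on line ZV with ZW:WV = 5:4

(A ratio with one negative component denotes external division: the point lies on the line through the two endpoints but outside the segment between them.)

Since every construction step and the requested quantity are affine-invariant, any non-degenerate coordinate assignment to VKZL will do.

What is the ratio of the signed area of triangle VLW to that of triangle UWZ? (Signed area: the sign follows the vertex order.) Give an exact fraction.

[VLW]:[UWZ] = -12/5

Assign V = (0, 0), K = (1, 0), Z = (0, 1), L = (3, -3) — the answer is frame-independent, so this choice is without loss of generality.
1. X lies on line ZV with ZX:XV = -3:1 ⇒ X = (0, -1/2)
2. A is the midpoint of LX ⇒ A = (3/2, -7/4)
3. U is where the line through V parallel to LZ meets line AX ⇒ U = (1, -4/3)
4. W lies on line ZV with ZW:WV = 5:4 ⇒ W = (0, 4/9)
2·[VLW] = 4/3, 2·[UWZ] = -5/9
[VLW]:[UWZ] = 4/3:-5/9 = -12/5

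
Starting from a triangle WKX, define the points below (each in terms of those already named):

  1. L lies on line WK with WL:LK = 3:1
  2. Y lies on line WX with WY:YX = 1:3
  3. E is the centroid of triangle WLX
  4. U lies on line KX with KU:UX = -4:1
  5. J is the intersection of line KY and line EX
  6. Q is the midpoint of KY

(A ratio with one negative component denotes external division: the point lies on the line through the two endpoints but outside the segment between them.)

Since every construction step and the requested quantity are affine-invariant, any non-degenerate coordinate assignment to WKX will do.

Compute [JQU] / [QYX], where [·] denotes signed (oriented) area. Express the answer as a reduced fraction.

Work in coordinates with W = (0, 0), K = (1, 0), X = (0, 1).
1. L lies on line WK with WL:LK = 3:1 ⇒ L = (3/4, 0)
2. Y lies on line WX with WY:YX = 1:3 ⇒ Y = (0, 1/4)
3. E is the centroid of triangle WLX ⇒ E = (1/4, 1/3)
4. U lies on line KX with KU:UX = -4:1 ⇒ U = (-1/3, 4/3)
5. J is the intersection of line KY and line EX ⇒ J = (9/29, 5/29)
6. Q is the midpoint of KY ⇒ Q = (1/2, 1/8)
2·[JQU] = 11/58, 2·[QYX] = -3/8
[JQU]:[QYX] = 11/58:-3/8 = -44/87

[JQU]:[QYX] = -44/87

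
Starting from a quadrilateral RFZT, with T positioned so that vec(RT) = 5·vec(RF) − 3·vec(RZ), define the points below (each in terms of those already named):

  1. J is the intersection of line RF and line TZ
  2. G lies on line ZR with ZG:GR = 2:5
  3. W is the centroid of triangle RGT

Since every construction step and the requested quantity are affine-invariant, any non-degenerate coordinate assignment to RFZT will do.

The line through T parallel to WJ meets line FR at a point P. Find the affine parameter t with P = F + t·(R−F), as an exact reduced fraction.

Set R = (0, 0), F = (1, 0), Z = (0, 1), T = (5, -3); any affine frame gives the same invariant.
1. J is the intersection of line RF and line TZ ⇒ J = (5/4, 0)
2. G lies on line ZR with ZG:GR = 2:5 ⇒ G = (0, 5/7)
3. W is the centroid of triangle RGT ⇒ W = (5/3, -16/21)
through T parallel to WJ: direction (-5/12, 16/21); meets FR at P = (215/64, 0)
P = F + t·(R−F) with t = -151/64

t = -151/64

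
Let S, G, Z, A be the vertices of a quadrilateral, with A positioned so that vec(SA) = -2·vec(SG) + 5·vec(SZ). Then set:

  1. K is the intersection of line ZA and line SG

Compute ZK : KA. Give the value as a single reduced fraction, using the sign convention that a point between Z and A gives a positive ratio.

Work in coordinates with S = (0, 0), G = (1, 0), Z = (0, 1), A = (-2, 5).
1. K is the intersection of line ZA and line SG ⇒ K = (1/2, 0)
K = Z + t·(A−Z) with t = -1/4, so ZK:KA = t:(1−t) = -1/4:5/4

ZK:KA = -1/5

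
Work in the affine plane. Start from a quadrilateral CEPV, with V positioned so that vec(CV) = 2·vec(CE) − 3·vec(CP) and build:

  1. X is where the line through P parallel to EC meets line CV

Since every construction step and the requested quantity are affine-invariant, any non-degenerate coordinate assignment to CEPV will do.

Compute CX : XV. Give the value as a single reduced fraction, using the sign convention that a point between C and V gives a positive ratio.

Work in coordinates with C = (0, 0), E = (1, 0), P = (0, 1), V = (2, -3).
1. X is where the line through P parallel to EC meets line CV ⇒ X = (-2/3, 1)
X = C + t·(V−C) with t = -1/3, so CX:XV = t:(1−t) = -1/3:4/3

CX:XV = -1/4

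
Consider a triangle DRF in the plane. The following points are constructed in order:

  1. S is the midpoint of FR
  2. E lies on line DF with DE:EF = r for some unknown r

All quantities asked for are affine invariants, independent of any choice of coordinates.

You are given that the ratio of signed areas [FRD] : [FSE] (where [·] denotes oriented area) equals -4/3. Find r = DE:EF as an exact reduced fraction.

Assign D = (0, 0), R = (1, 0), F = (0, 1) — the answer is frame-independent, so this choice is without loss of generality.
1. S is the midpoint of FR ⇒ S = (1/2, 1/2)
2. With DE:EF = r, write λ = r/(r+1) so E = D + λ·(F−D); E is affine-linear in λ
Every point depending on E is an affine combination of E and λ-independent points, so each such coordinate is linear in λ; the λ² term in each signed area is a multiple of (F−D)×(F−D) = 0, so 2·[FRD] and 2·[FSE] are each linear in λ. Evaluating at λ=0 and λ=1:
  2·[FRD] = -1,   2·[FSE] = 1/2·λ − 1/2
So [FRD]:[FSE] = (-1) / (1/2·λ − 1/2). Setting this equal to -4/3:
  -1 = -4/3·(1/2·λ − 1/2)  ⇒  λ = 5/2
Then r = λ/(1−λ) = (5/2)/(-3/2) = -5/3. Check: with r = -5/3, E = (0, 5/2) and [FRD]:[FSE] = -4/3 as required.

r = -5/3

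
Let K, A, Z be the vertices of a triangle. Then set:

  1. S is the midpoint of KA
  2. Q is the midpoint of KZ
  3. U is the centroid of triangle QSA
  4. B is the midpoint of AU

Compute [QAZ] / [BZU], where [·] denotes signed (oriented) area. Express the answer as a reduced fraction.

[QAZ]:[BZU] = 3

Assign K = (0, 0), A = (1, 0), Z = (0, 1) — the answer is frame-independent, so this choice is without loss of generality.
1. S is the midpoint of KA ⇒ S = (1/2, 0)
2. Q is the midpoint of KZ ⇒ Q = (0, 1/2)
3. U is the centroid of triangle QSA ⇒ U = (1/2, 1/6)
4. B is the midpoint of AU ⇒ B = (3/4, 1/12)
2·[QAZ] = 1/2, 2·[BZU] = 1/6
[QAZ]:[BZU] = 1/2:1/6 = 3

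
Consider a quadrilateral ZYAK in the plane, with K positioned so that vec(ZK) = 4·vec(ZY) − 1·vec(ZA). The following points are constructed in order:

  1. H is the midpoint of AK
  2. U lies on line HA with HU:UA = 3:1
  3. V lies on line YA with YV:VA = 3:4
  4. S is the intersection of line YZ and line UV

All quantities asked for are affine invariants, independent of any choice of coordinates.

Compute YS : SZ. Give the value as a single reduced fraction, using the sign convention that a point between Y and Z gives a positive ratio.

YS:SZ = 1/2

Assign Z = (0, 0), Y = (1, 0), A = (0, 1), K = (4, -1) — the answer is frame-independent, so this choice is without loss of generality.
1. H is the midpoint of AK ⇒ H = (2, 0)
2. U lies on line HA with HU:UA = 3:1 ⇒ U = (1/2, 3/4)
3. V lies on line YA with YV:VA = 3:4 ⇒ V = (4/7, 3/7)
4. S is the intersection of line YZ and line UV ⇒ S = (2/3, 0)
S = Y + t·(Z−Y) with t = 1/3, so YS:SZ = t:(1−t) = 1/3:2/3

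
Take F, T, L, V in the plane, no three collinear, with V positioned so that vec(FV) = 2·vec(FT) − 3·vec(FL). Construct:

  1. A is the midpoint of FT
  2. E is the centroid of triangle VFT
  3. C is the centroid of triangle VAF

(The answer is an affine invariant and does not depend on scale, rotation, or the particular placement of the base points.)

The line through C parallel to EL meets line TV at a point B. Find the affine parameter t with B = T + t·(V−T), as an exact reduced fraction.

Choose coordinates F = (0, 0), T = (1, 0), L = (0, 1), V = (2, -3).
1. A is the midpoint of FT ⇒ A = (1/2, 0)
2. E is the centroid of triangle VFT ⇒ E = (1, -1)
3. C is the centroid of triangle VAF ⇒ C = (5/6, -1)
through C parallel to EL: direction (-1, 2); meets TV at B = (7/3, -4)
B = T + t·(V−T) with t = 4/3

t = 4/3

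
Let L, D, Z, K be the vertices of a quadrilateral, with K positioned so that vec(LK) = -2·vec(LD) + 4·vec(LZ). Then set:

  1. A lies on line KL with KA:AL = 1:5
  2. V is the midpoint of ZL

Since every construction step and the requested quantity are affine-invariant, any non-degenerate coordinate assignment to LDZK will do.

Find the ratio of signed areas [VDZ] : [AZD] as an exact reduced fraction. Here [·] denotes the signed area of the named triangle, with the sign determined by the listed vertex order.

[VDZ]:[AZD] = 3/4

Assign L = (0, 0), D = (1, 0), Z = (0, 1), K = (-2, 4) — the answer is frame-independent, so this choice is without loss of generality.
1. A lies on line KL with KA:AL = 1:5 ⇒ A = (-5/3, 10/3)
2. V is the midpoint of ZL ⇒ V = (0, 1/2)
2·[VDZ] = 1/2, 2·[AZD] = 2/3
[VDZ]:[AZD] = 1/2:2/3 = 3/4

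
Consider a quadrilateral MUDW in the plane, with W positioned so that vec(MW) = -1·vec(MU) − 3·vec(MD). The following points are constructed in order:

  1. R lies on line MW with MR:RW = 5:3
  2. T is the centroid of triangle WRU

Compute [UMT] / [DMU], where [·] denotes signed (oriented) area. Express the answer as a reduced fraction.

Choose coordinates M = (0, 0), U = (1, 0), D = (0, 1), W = (-1, -3).
1. R lies on line MW with MR:RW = 5:3 ⇒ R = (-5/8, -15/8)
2. T is the centroid of triangle WRU ⇒ T = (-5/24, -13/8)
2·[UMT] = 13/8, 2·[DMU] = 1
[UMT]:[DMU] = 13/8:1 = 13/8

[UMT]:[DMU] = 13/8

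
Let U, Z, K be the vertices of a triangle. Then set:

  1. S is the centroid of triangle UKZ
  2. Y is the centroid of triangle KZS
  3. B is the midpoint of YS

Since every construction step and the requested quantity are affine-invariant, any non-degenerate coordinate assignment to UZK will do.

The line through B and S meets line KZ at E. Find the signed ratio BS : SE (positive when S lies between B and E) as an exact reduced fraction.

Set U = (0, 0), Z = (1, 0), K = (0, 1); any affine frame gives the same invariant.
1. S is the centroid of triangle UKZ ⇒ S = (1/3, 1/3)
2. Y is the centroid of triangle KZS ⇒ Y = (4/9, 4/9)
3. B is the midpoint of YS ⇒ B = (7/18, 7/18)
line BS meets KZ at E = (1/2, 1/2)
S = B + t·(E−B) with t = -1/2, so BS:SE = -1/2:3/2

BS:SE = -1/3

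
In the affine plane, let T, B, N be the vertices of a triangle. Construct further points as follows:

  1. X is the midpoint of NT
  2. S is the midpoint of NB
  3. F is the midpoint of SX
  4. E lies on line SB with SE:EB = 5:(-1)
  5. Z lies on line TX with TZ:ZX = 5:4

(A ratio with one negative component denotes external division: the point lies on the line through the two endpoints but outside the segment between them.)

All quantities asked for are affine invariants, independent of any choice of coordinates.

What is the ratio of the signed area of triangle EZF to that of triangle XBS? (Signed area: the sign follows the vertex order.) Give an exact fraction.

[EZF]:[XBS] = -101/72

Set T = (0, 0), B = (1, 0), N = (0, 1); any affine frame gives the same invariant.
1. X is the midpoint of NT ⇒ X = (0, 1/2)
2. S is the midpoint of NB ⇒ S = (1/2, 1/2)
3. F is the midpoint of SX ⇒ F = (1/4, 1/2)
4. E lies on line SB with SE:EB = 5:(-1) ⇒ E = (9/8, -1/8)
5. Z lies on line TX with TZ:ZX = 5:4 ⇒ Z = (0, 5/18)
2·[EZF] = -101/288, 2·[XBS] = 1/4
[EZF]:[XBS] = -101/288:1/4 = -101/72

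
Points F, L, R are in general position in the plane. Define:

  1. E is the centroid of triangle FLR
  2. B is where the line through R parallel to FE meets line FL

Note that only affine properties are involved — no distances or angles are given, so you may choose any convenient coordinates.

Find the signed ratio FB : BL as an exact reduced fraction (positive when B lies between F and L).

Set F = (0, 0), L = (1, 0), R = (0, 1); any affine frame gives the same invariant.
1. E is the centroid of triangle FLR ⇒ E = (1/3, 1/3)
2. B is where the line through R parallel to FE meets line FL ⇒ B = (-1, 0)
B = F + t·(L−F) with t = -1, so FB:BL = t:(1−t) = -1:2

FB:BL = -1/2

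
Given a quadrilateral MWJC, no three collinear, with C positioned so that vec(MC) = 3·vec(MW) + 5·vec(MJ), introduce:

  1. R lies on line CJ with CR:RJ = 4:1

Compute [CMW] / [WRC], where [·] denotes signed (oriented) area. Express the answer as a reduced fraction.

Choose coordinates M = (0, 0), W = (1, 0), J = (0, 1), C = (3, 5).
1. R lies on line CJ with CR:RJ = 4:1 ⇒ R = (3/5, 9/5)
2·[CMW] = 5, 2·[WRC] = -28/5
[CMW]:[WRC] = 5:-28/5 = -25/28

[CMW]:[WRC] = -25/28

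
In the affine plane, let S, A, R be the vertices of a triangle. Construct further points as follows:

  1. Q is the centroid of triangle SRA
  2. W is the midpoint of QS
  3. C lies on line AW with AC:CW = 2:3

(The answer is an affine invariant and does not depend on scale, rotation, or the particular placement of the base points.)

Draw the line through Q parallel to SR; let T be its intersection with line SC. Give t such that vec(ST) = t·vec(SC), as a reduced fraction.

t = 1/2

Choose coordinates S = (0, 0), A = (1, 0), R = (0, 1).
1. Q is the centroid of triangle SRA ⇒ Q = (1/3, 1/3)
2. W is the midpoint of QS ⇒ W = (1/6, 1/6)
3. C lies on line AW with AC:CW = 2:3 ⇒ C = (2/3, 1/15)
through Q parallel to SR: direction (0, 1); meets SC at T = (1/3, 1/30)
T = S + t·(C−S) with t = 1/2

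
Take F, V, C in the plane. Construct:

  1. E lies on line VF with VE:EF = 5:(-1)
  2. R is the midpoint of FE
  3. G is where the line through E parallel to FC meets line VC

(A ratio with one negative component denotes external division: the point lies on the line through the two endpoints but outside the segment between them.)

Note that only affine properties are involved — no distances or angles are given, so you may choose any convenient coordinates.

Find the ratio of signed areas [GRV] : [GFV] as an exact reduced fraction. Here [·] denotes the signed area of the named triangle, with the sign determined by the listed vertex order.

Assign F = (0, 0), V = (1, 0), C = (0, 1) — the answer is frame-independent, so this choice is without loss of generality.
1. E lies on line VF with VE:EF = 5:(-1) ⇒ E = (-1/4, 0)
2. R is the midpoint of FE ⇒ R = (-1/8, 0)
3. G is where the line through E parallel to FC meets line VC ⇒ G = (-1/4, 5/4)
2·[GRV] = 45/32, 2·[GFV] = 5/4
[GRV]:[GFV] = 45/32:5/4 = 9/8

[GRV]:[GFV] = 9/8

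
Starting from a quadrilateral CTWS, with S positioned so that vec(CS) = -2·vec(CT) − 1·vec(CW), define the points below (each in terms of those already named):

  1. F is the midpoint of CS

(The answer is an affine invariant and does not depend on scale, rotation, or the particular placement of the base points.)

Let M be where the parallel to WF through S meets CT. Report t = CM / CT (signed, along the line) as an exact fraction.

Choose coordinates C = (0, 0), T = (1, 0), W = (0, 1), S = (-2, -1).
1. F is the midpoint of CS ⇒ F = (-1, -1/2)
through S parallel to WF: direction (-1, -3/2); meets CT at M = (-4/3, 0)
M = C + t·(T−C) with t = -4/3

t = -4/3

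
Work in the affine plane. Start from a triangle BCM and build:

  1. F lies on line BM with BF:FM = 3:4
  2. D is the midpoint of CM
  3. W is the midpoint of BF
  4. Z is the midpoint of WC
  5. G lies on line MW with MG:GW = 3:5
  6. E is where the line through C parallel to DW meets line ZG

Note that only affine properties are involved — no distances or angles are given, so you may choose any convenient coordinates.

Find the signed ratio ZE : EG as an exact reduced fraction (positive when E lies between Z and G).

ZE:EG = -4/13

Set B = (0, 0), C = (1, 0), M = (0, 1); any affine frame gives the same invariant.
1. F lies on line BM with BF:FM = 3:4 ⇒ F = (0, 3/7)
2. D is the midpoint of CM ⇒ D = (1/2, 1/2)
3. W is the midpoint of BF ⇒ W = (0, 3/14)
4. Z is the midpoint of WC ⇒ Z = (1/2, 3/28)
5. G lies on line MW with MG:GW = 3:5 ⇒ G = (0, 79/112)
6. E is where the line through C parallel to DW meets line ZG ⇒ E = (13/18, -10/63)
E = Z + t·(G−Z) with t = -4/9, so ZE:EG = t:(1−t) = -4/9:13/9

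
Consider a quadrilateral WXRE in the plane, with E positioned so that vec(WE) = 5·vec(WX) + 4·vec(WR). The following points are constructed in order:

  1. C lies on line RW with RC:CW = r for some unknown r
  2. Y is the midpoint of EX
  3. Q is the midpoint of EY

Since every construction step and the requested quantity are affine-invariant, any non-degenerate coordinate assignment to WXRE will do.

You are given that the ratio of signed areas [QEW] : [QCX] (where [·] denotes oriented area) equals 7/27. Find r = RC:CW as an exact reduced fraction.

Work in coordinates with W = (0, 0), X = (1, 0), R = (0, 1), E = (5, 4).
1. With RC:CW = r, write λ = r/(r+1) so C = R + λ·(W−R); C is affine-linear in λ
2. Y is the midpoint of EX ⇒ Y = (3, 2)
3. Q is the midpoint of EY ⇒ Q = (4, 3)
Every point depending on C is an affine combination of C and λ-independent points, so each such coordinate is linear in λ; the λ² term in each signed area is a multiple of (W−R)×(W−R) = 0, so 2·[QEW] and 2·[QCX] are each linear in λ. Evaluating at λ=0 and λ=1:
  2·[QEW] = 1,   2·[QCX] = -3·λ + 6
So [QEW]:[QCX] = (1) / (-3·λ + 6). Setting this equal to 7/27:
  1 = 7/27·(-3·λ + 6)  ⇒  λ = 5/7
Then r = λ/(1−λ) = (5/7)/(2/7) = 5/2. Check: with r = 5/2, C = (0, 2/7) and [QEW]:[QCX] = 7/27 as required.

r = 5/2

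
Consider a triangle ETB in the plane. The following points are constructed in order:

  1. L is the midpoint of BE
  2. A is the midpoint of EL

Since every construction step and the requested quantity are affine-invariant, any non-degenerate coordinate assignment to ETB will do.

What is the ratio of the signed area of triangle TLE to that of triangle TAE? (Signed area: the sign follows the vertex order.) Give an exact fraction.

Choose coordinates E = (0, 0), T = (1, 0), B = (0, 1).
1. L is the midpoint of BE ⇒ L = (0, 1/2)
2. A is the midpoint of EL ⇒ A = (0, 1/4)
2·[TLE] = 1/2, 2·[TAE] = 1/4
[TLE]:[TAE] = 1/2:1/4 = 2

[TLE]:[TAE] = 2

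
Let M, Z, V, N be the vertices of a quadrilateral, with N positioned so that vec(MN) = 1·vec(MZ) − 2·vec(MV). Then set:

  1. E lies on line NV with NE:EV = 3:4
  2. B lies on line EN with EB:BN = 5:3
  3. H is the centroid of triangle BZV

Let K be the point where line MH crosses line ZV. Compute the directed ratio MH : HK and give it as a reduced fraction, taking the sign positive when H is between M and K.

MH:HK = 37/47

Work in coordinates with M = (0, 0), Z = (1, 0), V = (0, 1), N = (1, -2).
1. E lies on line NV with NE:EV = 3:4 ⇒ E = (4/7, -5/7)
2. B lies on line EN with EB:BN = 5:3 ⇒ B = (47/56, -85/56)
3. H is the centroid of triangle BZV ⇒ H = (103/168, -29/168)
line MH meets ZV at K = (103/74, -29/74)
H = M + t·(K−M) with t = 37/84, so MH:HK = 37/84:47/84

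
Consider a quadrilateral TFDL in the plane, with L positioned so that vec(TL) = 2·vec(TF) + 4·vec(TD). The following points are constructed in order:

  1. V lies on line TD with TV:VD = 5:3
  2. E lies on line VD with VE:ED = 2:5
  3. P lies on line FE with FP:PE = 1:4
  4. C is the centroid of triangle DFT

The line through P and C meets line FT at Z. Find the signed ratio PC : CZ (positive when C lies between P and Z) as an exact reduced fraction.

Work in coordinates with T = (0, 0), F = (1, 0), D = (0, 1), L = (2, 4).
1. V lies on line TD with TV:VD = 5:3 ⇒ V = (0, 5/8)
2. E lies on line VD with VE:ED = 2:5 ⇒ E = (0, 41/56)
3. P lies on line FE with FP:PE = 1:4 ⇒ P = (4/5, 41/280)
4. C is the centroid of triangle DFT ⇒ C = (1/3, 1/3)
line PC meets FT at Z = (183/157, 0)
C = P + t·(Z−P) with t = -157/123, so PC:CZ = -157/123:280/123

PC:CZ = -157/280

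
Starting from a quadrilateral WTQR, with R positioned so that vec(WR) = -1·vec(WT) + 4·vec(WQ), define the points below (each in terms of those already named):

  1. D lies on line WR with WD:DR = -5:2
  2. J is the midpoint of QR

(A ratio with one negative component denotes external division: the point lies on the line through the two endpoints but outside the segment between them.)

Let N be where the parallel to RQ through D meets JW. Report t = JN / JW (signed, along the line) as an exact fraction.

t = -2/3

Set W = (0, 0), T = (1, 0), Q = (0, 1), R = (-1, 4); any affine frame gives the same invariant.
1. D lies on line WR with WD:DR = -5:2 ⇒ D = (-5/3, 20/3)
2. J is the midpoint of QR ⇒ J = (-1/2, 5/2)
through D parallel to RQ: direction (1, -3); meets JW at N = (-5/6, 25/6)
N = J + t·(W−J) with t = -2/3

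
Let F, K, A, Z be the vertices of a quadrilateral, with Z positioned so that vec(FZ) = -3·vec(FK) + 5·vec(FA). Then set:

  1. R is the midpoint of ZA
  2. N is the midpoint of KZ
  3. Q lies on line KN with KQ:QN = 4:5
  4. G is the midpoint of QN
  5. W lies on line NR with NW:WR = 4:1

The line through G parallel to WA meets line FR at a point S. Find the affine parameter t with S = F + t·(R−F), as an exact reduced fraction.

t = 101/81

Set F = (0, 0), K = (1, 0), A = (0, 1), Z = (-3, 5); any affine frame gives the same invariant.
1. R is the midpoint of ZA ⇒ R = (-3/2, 3)
2. N is the midpoint of KZ ⇒ N = (-1, 5/2)
3. Q lies on line KN with KQ:QN = 4:5 ⇒ Q = (1/9, 10/9)
4. G is the midpoint of QN ⇒ G = (-4/9, 65/36)
5. W lies on line NR with NW:WR = 4:1 ⇒ W = (-7/5, 29/10)
through G parallel to WA: direction (7/5, -19/10); meets FR at S = (-101/54, 101/27)
S = F + t·(R−F) with t = 101/81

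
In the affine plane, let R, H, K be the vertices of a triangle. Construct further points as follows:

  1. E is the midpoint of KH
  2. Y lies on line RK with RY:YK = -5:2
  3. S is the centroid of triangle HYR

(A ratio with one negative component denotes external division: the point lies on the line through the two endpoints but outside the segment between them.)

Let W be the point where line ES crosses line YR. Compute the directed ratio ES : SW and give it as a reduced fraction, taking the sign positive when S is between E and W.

ES:SW = 1/2

Choose coordinates R = (0, 0), H = (1, 0), K = (0, 1).
1. E is the midpoint of KH ⇒ E = (1/2, 1/2)
2. Y lies on line RK with RY:YK = -5:2 ⇒ Y = (0, 5/3)
3. S is the centroid of triangle HYR ⇒ S = (1/3, 5/9)
line ES meets YR at W = (0, 2/3)
S = E + t·(W−E) with t = 1/3, so ES:SW = 1/3:2/3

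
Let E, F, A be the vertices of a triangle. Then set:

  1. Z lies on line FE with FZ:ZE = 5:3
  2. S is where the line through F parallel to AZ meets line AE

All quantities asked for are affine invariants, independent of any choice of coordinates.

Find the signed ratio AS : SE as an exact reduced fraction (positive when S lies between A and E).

AS:SE = -5/8

Set E = (0, 0), F = (1, 0), A = (0, 1); any affine frame gives the same invariant.
1. Z lies on line FE with FZ:ZE = 5:3 ⇒ Z = (3/8, 0)
2. S is where the line through F parallel to AZ meets line AE ⇒ S = (0, 8/3)
S = A + t·(E−A) with t = -5/3, so AS:SE = t:(1−t) = -5/3:8/3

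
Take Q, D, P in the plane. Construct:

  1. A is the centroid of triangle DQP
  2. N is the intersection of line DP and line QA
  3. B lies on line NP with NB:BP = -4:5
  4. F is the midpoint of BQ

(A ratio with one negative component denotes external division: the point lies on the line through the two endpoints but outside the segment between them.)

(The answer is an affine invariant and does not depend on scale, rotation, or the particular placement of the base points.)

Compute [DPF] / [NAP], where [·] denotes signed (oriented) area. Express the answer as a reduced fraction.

Choose coordinates Q = (0, 0), D = (1, 0), P = (0, 1).
1. A is the centroid of triangle DQP ⇒ A = (1/3, 1/3)
2. N is the intersection of line DP and line QA ⇒ N = (1/2, 1/2)
3. B lies on line NP with NB:BP = -4:5 ⇒ B = (5/2, -3/2)
4. F is the midpoint of BQ ⇒ F = (5/4, -3/4)
2·[DPF] = 1/2, 2·[NAP] = -1/6
[DPF]:[NAP] = 1/2:-1/6 = -3

[DPF]:[NAP] = -3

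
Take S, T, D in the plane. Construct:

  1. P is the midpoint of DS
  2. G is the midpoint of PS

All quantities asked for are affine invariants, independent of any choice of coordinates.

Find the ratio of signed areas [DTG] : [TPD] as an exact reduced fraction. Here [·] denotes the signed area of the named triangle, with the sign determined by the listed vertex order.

Choose coordinates S = (0, 0), T = (1, 0), D = (0, 1).
1. P is the midpoint of DS ⇒ P = (0, 1/2)
2. G is the midpoint of PS ⇒ G = (0, 1/4)
2·[DTG] = -3/4, 2·[TPD] = -1/2
[DTG]:[TPD] = -3/4:-1/2 = 3/2

[DTG]:[TPD] = 3/2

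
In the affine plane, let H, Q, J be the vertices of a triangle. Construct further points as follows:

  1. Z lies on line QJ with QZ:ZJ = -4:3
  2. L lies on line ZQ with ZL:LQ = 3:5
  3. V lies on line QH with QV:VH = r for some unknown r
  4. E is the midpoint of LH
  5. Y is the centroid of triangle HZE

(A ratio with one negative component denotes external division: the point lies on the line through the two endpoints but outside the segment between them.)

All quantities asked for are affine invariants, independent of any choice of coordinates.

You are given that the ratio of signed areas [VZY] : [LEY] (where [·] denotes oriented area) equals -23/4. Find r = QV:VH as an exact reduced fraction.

r = 1/3

Assign H = (0, 0), Q = (1, 0), J = (0, 1) — the answer is frame-independent, so this choice is without loss of generality.
1. Z lies on line QJ with QZ:ZJ = -4:3 ⇒ Z = (-3, 4)
2. L lies on line ZQ with ZL:LQ = 3:5 ⇒ L = (-3/2, 5/2)
3. With QV:VH = r, write λ = r/(r+1) so V = Q + λ·(H−Q); V is affine-linear in λ
4. E is the midpoint of LH ⇒ E = (-3/4, 5/4)
5. Y is the centroid of triangle HZE ⇒ Y = (-5/4, 7/4)
Every point depending on V is an affine combination of V and λ-independent points, so each such coordinate is linear in λ; the λ² term in each signed area is a multiple of (H−Q)×(H−Q) = 0, so 2·[VZY] and 2·[LEY] are each linear in λ. Evaluating at λ=0 and λ=1:
  2·[VZY] = -9/4·λ + 2,   2·[LEY] = -1/4
So [VZY]:[LEY] = (-9/4·λ + 2) / (-1/4). Setting this equal to -23/4:
  -9/4·λ + 2 = -23/4·(-1/4)  ⇒  λ = 1/4
Then r = λ/(1−λ) = (1/4)/(3/4) = 1/3. Check: with r = 1/3, V = (3/4, 0) and [VZY]:[LEY] = -23/4 as required.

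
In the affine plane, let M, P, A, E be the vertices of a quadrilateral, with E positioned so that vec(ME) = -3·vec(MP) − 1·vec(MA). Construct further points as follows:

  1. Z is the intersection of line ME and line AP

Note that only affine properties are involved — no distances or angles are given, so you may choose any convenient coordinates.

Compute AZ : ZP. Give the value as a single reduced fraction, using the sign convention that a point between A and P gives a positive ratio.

AZ:ZP = 3

Set M = (0, 0), P = (1, 0), A = (0, 1), E = (-3, -1); any affine frame gives the same invariant.
1. Z is the intersection of line ME and line AP ⇒ Z = (3/4, 1/4)
Z = A + t·(P−A) with t = 3/4, so AZ:ZP = t:(1−t) = 3/4:1/4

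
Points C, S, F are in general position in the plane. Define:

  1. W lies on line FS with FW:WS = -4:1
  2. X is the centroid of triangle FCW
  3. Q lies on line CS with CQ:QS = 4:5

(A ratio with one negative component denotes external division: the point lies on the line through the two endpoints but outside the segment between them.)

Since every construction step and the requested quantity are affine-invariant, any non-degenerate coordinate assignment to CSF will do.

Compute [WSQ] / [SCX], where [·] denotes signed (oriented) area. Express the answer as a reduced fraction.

Assign C = (0, 0), S = (1, 0), F = (0, 1) — the answer is frame-independent, so this choice is without loss of generality.
1. W lies on line FS with FW:WS = -4:1 ⇒ W = (4/3, -1/3)
2. X is the centroid of triangle FCW ⇒ X = (4/9, 2/9)
3. Q lies on line CS with CQ:QS = 4:5 ⇒ Q = (4/9, 0)
2·[WSQ] = 5/27, 2·[SCX] = -2/9
[WSQ]:[SCX] = 5/27:-2/9 = -5/6

[WSQ]:[SCX] = -5/6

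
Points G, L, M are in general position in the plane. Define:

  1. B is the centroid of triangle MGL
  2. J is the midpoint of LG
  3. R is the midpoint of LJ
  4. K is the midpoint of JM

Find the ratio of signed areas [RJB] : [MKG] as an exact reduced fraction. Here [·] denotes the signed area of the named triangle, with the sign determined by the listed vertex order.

Work in coordinates with G = (0, 0), L = (1, 0), M = (0, 1).
1. B is the centroid of triangle MGL ⇒ B = (1/3, 1/3)
2. J is the midpoint of LG ⇒ J = (1/2, 0)
3. R is the midpoint of LJ ⇒ R = (3/4, 0)
4. K is the midpoint of JM ⇒ K = (1/4, 1/2)
2·[RJB] = -1/12, 2·[MKG] = -1/4
[RJB]:[MKG] = -1/12:-1/4 = 1/3

[RJB]:[MKG] = 1/3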